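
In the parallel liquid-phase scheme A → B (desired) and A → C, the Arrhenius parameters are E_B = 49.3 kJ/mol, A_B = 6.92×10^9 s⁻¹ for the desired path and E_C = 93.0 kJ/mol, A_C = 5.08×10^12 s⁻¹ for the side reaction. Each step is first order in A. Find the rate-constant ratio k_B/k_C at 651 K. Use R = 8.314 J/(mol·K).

With equal orders, S_{B/C} = k_B/k_C = (A_B/A_C)·exp[(E_C−E_B)/(RT)].
(E_C−E_B)/(RT) = (93.0−49.3)×10³/(8.314×651) = 43700/5412 = 8.074.
k_B/k_C = (6.92×10^9/5.08×10^12)·exp(8.074) = 0.001362 × 3210 = 4.37.

4.37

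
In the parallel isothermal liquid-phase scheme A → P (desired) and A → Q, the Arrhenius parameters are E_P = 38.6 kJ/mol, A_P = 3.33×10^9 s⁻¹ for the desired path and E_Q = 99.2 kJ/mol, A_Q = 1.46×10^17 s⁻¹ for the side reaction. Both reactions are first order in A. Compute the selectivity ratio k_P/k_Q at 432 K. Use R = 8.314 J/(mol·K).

0.485

With equal orders, S_{P/Q} = k_P/k_Q = (A_P/A_Q)·exp[(E_Q−E_P)/(RT)].
(E_Q−E_P)/(RT) = (99.2−38.6)×10³/(8.314×432) = 60600/3592 = 16.87.
k_P/k_Q = (3.33×10^9/1.46×10^17)·exp(16.87) = 2.281×10^-8 × 2.126×10^7 = 0.485.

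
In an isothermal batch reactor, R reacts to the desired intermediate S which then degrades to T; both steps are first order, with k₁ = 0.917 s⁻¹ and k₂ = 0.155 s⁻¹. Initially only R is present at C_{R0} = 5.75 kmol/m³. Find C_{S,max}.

At the optimum, C_{S,max}/C_{R0} = (k₁/k₂)^[k₂/(k₂−k₁)].
= (0.917/0.155)^(0.155/(0.155−0.917)) = (5.916)^(-0.2034) = 0.6966.
C_{S,max} = 0.6966×5.75 = 4.01 kmol/m³.

4.01 kmol/m³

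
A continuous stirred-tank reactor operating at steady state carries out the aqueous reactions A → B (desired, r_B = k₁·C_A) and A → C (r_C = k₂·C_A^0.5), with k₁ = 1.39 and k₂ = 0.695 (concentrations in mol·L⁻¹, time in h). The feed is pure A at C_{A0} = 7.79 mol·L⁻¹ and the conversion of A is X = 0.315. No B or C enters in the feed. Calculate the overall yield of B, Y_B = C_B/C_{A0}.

0.259

Exit C_A = C_{A0}(1−X) = 7.79×0.685 = 5.336 mol·L⁻¹.
In a CSTR the entire volume is at exit conditions, so r_B = 1.39×5.336 = 7.417 and r_C = 0.695×5.336^0.5 = 1.605.
Fraction of consumed A going to B: r_B/(r_B+r_C) = 0.8221.
C_B = 0.8221·C_{A0}·X = 0.8221×7.79×0.315 = 2.02 mol·L⁻¹; Y_B = C_B/C_{A0} = 0.259.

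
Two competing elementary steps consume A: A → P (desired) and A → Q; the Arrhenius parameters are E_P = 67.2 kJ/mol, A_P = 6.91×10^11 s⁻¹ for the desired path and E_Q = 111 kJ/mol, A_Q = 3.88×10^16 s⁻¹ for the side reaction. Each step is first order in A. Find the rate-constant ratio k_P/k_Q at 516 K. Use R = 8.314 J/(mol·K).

0.484

Since both paths have the same order in A, the concentration cancels and S_{P/Q} = k_P/k_Q = (A_P/A_Q)·exp[(E_Q−E_P)/(RT)].
(E_Q−E_P)/(RT) = (111−67.2)×10³/(8.314×516) = 43800/4290 = 10.21.
k_P/k_Q = (6.91×10^11/3.88×10^16)·exp(10.21) = 1.781×10^-5 × 27166 = 0.484.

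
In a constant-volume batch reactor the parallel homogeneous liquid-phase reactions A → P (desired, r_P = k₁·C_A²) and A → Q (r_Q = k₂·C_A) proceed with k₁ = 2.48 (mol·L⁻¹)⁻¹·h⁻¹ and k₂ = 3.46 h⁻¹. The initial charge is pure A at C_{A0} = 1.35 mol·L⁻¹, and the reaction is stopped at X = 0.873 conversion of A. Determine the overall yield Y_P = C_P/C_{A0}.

C_A = C_{A0}(1−X) = 0.1715 mol·L⁻¹.
Along a PFR/batch, dC_Q/dC_A = −r_Q/(r_P+r_Q) = −k₂/(k₂+k₁·C_A).
Integrating from C_{A0} to C_A: C_Q = (3.46/2.48)·ln[(3.46+2.48·1.35)/(3.46+2.48·0.171)] = 1.395·ln(6.808/3.885) = 0.7826 mol·L⁻¹.
Then C_P = (C_{A0}−C_A) − C_Q = 1.179 − 0.7826 = 0.3960 mol·L⁻¹.
Y_P = C_P/C_{A0} = 0.3960/1.35 = 0.293.

0.293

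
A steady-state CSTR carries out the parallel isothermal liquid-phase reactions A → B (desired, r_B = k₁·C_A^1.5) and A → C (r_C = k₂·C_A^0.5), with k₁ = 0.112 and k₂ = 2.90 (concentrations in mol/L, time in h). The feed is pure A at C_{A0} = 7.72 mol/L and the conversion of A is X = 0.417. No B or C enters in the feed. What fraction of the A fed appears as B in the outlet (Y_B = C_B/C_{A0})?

0.0618

Exit C_A = C_{A0}(1−X) = 7.72×0.583 = 4.501 mol/L.
In a CSTR the entire volume is at exit conditions, so r_B = 0.112×4.501^1.5 = 1.069 and r_C = 2.90×4.501^0.5 = 6.152.
Fraction of consumed A going to B: r_B/(r_B+r_C) = 0.1481.
C_B = 0.1481·C_{A0}·X = 0.1481×7.72×0.417 = 0.477 mol/L; Y_B = C_B/C_{A0} = 0.0618.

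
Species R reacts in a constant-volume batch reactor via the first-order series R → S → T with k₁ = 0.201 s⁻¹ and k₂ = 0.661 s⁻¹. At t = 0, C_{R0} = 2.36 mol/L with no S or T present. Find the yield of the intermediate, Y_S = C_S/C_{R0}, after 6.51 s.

The intermediate concentration in a first-order A→B→C sequence is C_S = k₁C_{R0}(e^(−k₁t) − e^(−k₂t))/(k₂−k₁).
e^(−k₁t) = e^(−0.201×6.51) = e^(−1.309) = 0.2702; e^(−k₂t) = e^(−4.303) = 0.01353.
C_S = 0.201×2.36/(0.661−0.201) × (0.2702−0.01353) = 1.031×0.2567 = 0.2647 mol/L.
Y_S = C_S/C_{R0} = 0.2647/2.36 = 0.112.

0.112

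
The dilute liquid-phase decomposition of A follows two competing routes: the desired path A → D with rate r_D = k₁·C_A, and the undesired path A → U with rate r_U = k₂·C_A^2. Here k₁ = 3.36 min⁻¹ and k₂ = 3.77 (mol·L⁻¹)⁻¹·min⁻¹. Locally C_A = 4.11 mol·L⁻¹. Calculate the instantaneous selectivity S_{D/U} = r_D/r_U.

0.217

S_{D/U} = r_D/r_U = (k₁·C_A)/(k₂·C_A^2) = (k₁/k₂)·C_A⁻¹.
= (3.36×4.110) / (3.77×4.110^2) = 13.81/63.68 = 0.217.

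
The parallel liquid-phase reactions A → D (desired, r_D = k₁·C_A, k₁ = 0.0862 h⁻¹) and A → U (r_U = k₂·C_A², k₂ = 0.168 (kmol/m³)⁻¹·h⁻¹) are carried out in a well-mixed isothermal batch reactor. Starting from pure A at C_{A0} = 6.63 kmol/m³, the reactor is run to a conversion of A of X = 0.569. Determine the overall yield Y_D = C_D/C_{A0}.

C_A = C_{A0}(1−X) = 2.858 kmol/m³.
Along a PFR/batch, dC_D/dC_A = −r_D/(r_D+r_U) = −k₁/(k₁+k₂·C_A).
Integrating from C_{A0} to C_A: C_D = (0.0862/0.168)·ln[(0.0862+0.168·6.63)/(0.0862+0.168·2.86)] = 0.5131·ln(1.200/0.5663) = 0.3854 kmol/m³.
Y_D = C_D/C_{A0} = 0.3854/6.63 = 0.0581.

0.0581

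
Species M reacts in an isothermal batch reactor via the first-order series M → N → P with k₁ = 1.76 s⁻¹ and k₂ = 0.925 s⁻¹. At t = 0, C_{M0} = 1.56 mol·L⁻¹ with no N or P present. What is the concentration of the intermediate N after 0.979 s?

0.742 mol·L⁻¹

Solving the coupled first-order balances gives C_N(t) = [k₁/(k₂−k₁)]·C_{M0}·(e^(−k₁t) − e^(−k₂t)).
e^(−k₁t) = e^(−1.76×0.979) = e^(−1.723) = 0.1785; e^(−k₂t) = e^(−0.9056) = 0.4043.
C_N = 1.76×1.56/(0.925−1.76) × (0.1785−0.4043) = (-3.288)×(-0.2258) = 0.7424 mol·L⁻¹.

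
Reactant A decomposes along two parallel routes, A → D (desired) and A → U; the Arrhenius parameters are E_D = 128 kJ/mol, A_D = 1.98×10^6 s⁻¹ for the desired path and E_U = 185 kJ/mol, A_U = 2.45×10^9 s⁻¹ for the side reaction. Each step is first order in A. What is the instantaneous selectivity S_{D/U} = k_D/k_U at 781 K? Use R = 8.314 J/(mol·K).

With equal orders, S_{D/U} = k_D/k_U = (A_D/A_U)·exp[(E_U−E_D)/(RT)].
(E_U−E_D)/(RT) = (185−128)×10³/(8.314×781) = 57000/6493 = 8.778.
k_D/k_U = (1.98×10^6/2.45×10^9)·exp(8.778) = 8.082×10^-4 × 6492 = 5.25.

5.25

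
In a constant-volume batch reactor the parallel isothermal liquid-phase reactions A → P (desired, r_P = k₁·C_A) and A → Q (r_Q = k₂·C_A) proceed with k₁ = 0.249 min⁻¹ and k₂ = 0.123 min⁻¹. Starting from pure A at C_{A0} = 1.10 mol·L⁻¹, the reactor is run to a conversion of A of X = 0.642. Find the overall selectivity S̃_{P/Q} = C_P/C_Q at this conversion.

2.02

C_A = C_{A0}(1−X) = 0.3938 mol·L⁻¹.
Both paths are first order in A, so the instantaneous fraction to P is constant: dC_P/d(−C_A) = k₁/(k₁+k₂) = 0.6694.
C_P = 0.6694·(C_{A0}−C_A) = 0.6694×0.7062 = 0.473 mol·L⁻¹.
C_Q = (C_{A0}−C_A)−C_P = 0.2335 mol·L⁻¹; S̃_{P/Q} = 0.4727/0.2335 = 2.02.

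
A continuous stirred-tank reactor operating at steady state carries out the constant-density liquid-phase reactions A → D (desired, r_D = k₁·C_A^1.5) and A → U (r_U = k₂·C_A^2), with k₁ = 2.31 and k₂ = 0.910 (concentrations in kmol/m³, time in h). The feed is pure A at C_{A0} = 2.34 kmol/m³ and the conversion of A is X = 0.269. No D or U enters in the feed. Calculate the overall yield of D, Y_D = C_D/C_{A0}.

Exit C_A = C_{A0}(1−X) = 2.34×0.731 = 1.711 kmol/m³.
In a CSTR the entire volume is at exit conditions, so r_D = 2.31×1.711^1.5 = 5.168 and r_U = 0.910×1.711^2 = 2.663.
Fraction of consumed A going to D: r_D/(r_D+r_U) = 0.6600.
C_D = 0.6600·C_{A0}·X = 0.6600×2.34×0.269 = 0.415 kmol/m³; Y_D = C_D/C_{A0} = 0.178.

0.178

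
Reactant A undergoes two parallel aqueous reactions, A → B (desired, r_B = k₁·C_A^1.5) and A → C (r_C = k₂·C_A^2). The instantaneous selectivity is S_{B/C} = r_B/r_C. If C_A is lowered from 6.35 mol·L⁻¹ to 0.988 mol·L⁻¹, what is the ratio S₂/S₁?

S_{B/C} = (k₁/k₂)·C_A^-0.5, so S₂/S₁ = (C_{A,2}/C_{A,1})^-0.5.
= (0.988/6.35)^(-0.5) = (0.1556)^(-0.5) = 2.54.
Selectivity toward B rises as C_A falls — low-concentration operation is favoured.

2.54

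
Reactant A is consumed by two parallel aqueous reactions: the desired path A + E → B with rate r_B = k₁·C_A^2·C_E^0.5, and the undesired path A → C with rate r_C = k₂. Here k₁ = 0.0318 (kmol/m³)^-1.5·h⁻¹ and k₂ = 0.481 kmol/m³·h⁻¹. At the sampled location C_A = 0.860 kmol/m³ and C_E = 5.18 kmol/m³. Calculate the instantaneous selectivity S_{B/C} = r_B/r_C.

S_{B/C} = r_B/r_C = (k₁·C_A^2·C_E^0.5)/(k₂) = (k₁/k₂)·C_A^2·C_E^0.5.
= (0.0318×0.8600^2×5.180^0.5) / (0.481) = 0.05353/0.4810 = 0.111.

0.111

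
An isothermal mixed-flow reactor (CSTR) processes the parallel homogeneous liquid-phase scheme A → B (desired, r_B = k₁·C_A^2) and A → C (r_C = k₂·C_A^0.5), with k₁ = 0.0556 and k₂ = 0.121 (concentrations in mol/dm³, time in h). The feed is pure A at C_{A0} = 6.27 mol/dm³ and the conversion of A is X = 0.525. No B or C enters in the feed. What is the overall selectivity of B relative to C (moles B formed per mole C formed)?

Exit C_A = C_{A0}(1−X) = 6.27×0.475 = 2.978 mol/dm³.
A CSTR operates uniformly at the exit composition, giving r_B = 0.4932 and r_C = 0.2088 (each k·C_A^n at C_A = 2.978).
Overall selectivity = C_B/C_C = r_Bτ/(r_Cτ) = r_B/r_C = 2.36.

2.36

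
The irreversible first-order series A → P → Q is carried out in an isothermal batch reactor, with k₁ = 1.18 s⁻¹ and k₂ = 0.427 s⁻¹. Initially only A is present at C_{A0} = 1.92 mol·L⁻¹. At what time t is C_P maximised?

The intermediate peaks when r₁ = r₂, i.e. k₁e^(−k₁t) = k₂e^(−k₂t), giving t_opt = ln(k₂/k₁)/(k₂−k₁).
= ln(0.427/1.18)/(0.427−1.18) = ln(0.3619)/-0.7530 = -1.016/-0.7530 = 1.35 s.

1.35 s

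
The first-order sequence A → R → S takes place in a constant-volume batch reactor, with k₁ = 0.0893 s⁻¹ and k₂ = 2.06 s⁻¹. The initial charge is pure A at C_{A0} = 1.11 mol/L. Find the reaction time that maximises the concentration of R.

1.59 s

The intermediate peaks when r₁ = r₂, i.e. k₁e^(−k₁t) = k₂e^(−k₂t), giving t_opt = ln(k₂/k₁)/(k₂−k₁).
= ln(2.06/0.0893)/(2.06−0.0893) = ln(23.07)/1.971 = 3.138/1.971 = 1.59 s.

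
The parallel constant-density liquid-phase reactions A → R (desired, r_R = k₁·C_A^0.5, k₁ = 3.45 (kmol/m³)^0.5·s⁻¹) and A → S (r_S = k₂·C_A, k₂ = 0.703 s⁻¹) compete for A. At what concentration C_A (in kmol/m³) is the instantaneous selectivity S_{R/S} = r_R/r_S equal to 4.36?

1.27 kmol/m³

S_{R/S} = (k₁/k₂)·C_A^-0.5 ⇒ C_A = (S·k₂/k₁)^(-2).
= (4.36×0.703/3.45)^(-2) = (0.8884)^(-2) = 1.27 kmol/m³.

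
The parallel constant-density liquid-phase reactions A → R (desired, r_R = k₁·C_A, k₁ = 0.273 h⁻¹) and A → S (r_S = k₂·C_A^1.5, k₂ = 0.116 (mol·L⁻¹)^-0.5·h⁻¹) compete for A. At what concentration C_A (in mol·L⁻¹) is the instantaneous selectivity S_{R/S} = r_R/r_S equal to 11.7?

0.0405 mol·L⁻¹

S_{R/S} = (k₁/k₂)·C_A^-0.5 ⇒ C_A = (S·k₂/k₁)^(-2).
= (11.7×0.116/0.273)^(-2) = (4.971)^(-2) = 0.0405 mol·L⁻¹.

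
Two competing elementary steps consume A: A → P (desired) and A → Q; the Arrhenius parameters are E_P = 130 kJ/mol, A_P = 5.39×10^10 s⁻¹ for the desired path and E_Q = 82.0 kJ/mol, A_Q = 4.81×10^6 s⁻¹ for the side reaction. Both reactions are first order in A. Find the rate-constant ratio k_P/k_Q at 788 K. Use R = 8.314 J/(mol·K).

7.37

k_P/k_Q = (A_P/A_Q)·exp[−(E_P−E_Q)/(RT)] = (A_P/A_Q)·exp[(E_Q−E_P)/(RT)].
(E_Q−E_P)/(RT) = (82.0−130)×10³/(8.314×788) = -48000/6551 = -7.327.
k_P/k_Q = (5.39×10^10/4.81×10^6)·exp(-7.327) = 11206 × 6.578×10^-4 = 7.37.
Since E_P > E_Q, raising the temperature improves selectivity toward P.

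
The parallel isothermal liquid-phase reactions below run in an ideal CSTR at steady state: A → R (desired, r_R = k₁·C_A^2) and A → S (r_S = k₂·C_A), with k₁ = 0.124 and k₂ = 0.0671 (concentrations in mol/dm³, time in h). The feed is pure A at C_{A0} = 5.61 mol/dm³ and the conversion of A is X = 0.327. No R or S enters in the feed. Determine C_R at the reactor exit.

1.60 mol/dm³

Exit C_A = C_{A0}(1−X) = 5.61×0.673 = 3.776 mol/dm³.
A CSTR operates uniformly at the exit composition, giving r_R = 1.768 and r_S = 0.2533 (each k·C_A^n at C_A = 3.776).
Fraction of consumed A going to R: r_R/(r_R+r_S) = 0.8746.
C_R = 0.8746·C_{A0}·X = 0.8746×5.61×0.327 = 1.60 mol/dm³.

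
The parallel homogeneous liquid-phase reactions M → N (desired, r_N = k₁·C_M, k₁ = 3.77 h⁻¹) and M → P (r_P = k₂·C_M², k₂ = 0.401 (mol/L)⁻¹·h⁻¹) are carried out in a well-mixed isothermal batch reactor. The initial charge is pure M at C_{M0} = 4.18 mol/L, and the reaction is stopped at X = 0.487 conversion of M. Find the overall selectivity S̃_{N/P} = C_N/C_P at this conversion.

3.00

C_M = C_{M0}(1−X) = 2.144 mol/L.
Along a PFR/batch, dC_N/dC_M = −r_N/(r_N+r_P) = −k₁/(k₁+k₂·C_M).
Integrating from C_{M0} to C_M: C_N = (3.77/0.401)·ln[(3.77+0.401·4.18)/(3.77+0.401·2.14)] = 9.401·ln(5.446/4.630) = 1.527 mol/L.
C_P = (C_{M0}−C_M)−C_N = 0.5090 mol/L; S̃_{N/P} = 1.527/0.5090 = 3.00.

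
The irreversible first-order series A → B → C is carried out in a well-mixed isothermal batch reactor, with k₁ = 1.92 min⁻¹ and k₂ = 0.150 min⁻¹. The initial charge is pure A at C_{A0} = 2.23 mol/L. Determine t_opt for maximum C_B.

Setting dC_B/dt = 0 gives t_opt = ln(k₂/k₁)/(k₂−k₁).
= ln(0.150/1.92)/(0.150−1.92) = ln(0.07812)/-1.770 = -2.549/-1.770 = 1.44 min.

1.44 min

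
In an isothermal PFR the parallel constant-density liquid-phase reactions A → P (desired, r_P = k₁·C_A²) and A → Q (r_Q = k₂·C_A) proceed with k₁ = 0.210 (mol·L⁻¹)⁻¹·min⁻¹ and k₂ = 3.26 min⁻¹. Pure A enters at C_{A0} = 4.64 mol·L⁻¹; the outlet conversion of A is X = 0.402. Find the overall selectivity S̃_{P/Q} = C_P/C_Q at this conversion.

0.238

C_A = C_{A0}(1−X) = 2.775 mol·L⁻¹.
Along a PFR/batch, dC_Q/dC_A = −r_Q/(r_P+r_Q) = −k₂/(k₂+k₁·C_A).
Integrating from C_{A0} to C_A: C_Q = (3.26/0.210)·ln[(3.26+0.210·4.64)/(3.26+0.210·2.77)] = 15.52·ln(4.234/3.843) = 1.507 mol·L⁻¹.
Then C_P = (C_{A0}−C_A) − C_Q = 1.865 − 1.507 = 0.3584 mol·L⁻¹.
S̃_{P/Q} = C_P/C_Q = 0.3584/1.507 = 0.238.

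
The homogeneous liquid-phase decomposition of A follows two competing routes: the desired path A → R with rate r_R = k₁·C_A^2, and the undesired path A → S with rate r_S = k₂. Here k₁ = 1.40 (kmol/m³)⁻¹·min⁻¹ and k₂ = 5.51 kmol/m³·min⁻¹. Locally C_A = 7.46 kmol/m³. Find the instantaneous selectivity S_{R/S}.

S_{R/S} = r_R/r_S = (k₁·C_A^2)/(k₂) = (k₁/k₂)·C_A^2.
= (1.40×7.460^2) / (5.51) = 77.91/5.510 = 14.1.

14.1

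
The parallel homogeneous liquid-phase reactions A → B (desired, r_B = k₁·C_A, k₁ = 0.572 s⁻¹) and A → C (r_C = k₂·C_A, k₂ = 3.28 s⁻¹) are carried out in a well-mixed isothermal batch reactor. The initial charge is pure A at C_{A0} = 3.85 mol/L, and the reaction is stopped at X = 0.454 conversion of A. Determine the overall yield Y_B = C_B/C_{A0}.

C_A = C_{A0}(1−X) = 2.102 mol/L.
Both paths are first order in A, so the instantaneous fraction to B is constant: dC_B/d(−C_A) = k₁/(k₁+k₂) = 0.1485.
C_B = 0.1485·(C_{A0}−C_A) = 0.1485×1.748 = 0.260 mol/L.
Y_B = C_B/C_{A0} = 0.2596/3.85 = 0.0674.

0.0674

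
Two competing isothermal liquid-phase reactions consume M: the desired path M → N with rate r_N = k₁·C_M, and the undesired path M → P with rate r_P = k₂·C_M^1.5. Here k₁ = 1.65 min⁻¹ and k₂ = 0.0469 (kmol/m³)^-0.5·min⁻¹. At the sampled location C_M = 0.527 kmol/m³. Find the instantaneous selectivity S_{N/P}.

S_{N/P} = r_N/r_P = (k₁·C_M)/(k₂·C_M^1.5) = (k₁/k₂)·C_M^-0.5.
= (1.65×0.5270) / (0.0469×0.5270^1.5) = 0.8696/0.01794 = 48.5.

48.5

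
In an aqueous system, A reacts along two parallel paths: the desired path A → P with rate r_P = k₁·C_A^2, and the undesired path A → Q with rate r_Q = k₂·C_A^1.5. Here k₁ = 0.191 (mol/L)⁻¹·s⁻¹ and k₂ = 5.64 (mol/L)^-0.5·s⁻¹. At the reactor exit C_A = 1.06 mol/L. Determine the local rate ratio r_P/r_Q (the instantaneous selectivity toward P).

S_{P/Q} = r_P/r_Q = (k₁·C_A^2)/(k₂·C_A^1.5) = (k₁/k₂)·C_A^0.5.
= (0.191×1.060^2) / (5.64×1.060^1.5) = 0.2146/6.155 = 0.0349.
Since the desired path is higher order in A, keeping C_A high (PFR or concentrated feed) favours P.

0.0349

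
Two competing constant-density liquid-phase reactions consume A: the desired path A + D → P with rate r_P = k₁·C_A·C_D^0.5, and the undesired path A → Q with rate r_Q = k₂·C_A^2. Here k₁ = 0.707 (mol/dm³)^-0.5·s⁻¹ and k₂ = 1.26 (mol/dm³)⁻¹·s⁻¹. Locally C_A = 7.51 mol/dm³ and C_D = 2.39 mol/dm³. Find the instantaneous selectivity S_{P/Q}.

0.116

S_{P/Q} = r_P/r_Q = (k₁·C_A·C_D^0.5)/(k₂·C_A^2) = (k₁/k₂)·C_A⁻¹·C_D^0.5.
= (0.707×7.510×2.390^0.5) / (1.26×7.510^2) = 8.208/71.06 = 0.116.
The undesired path is higher order in A, so low C_A (CSTR or dilute feed) favours P.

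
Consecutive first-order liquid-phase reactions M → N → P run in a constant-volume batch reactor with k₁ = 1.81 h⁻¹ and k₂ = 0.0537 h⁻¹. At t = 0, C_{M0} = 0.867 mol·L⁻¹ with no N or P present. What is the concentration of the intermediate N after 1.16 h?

0.730 mol·L⁻¹

The intermediate concentration in a first-order A→B→C sequence is C_N = k₁C_{M0}(e^(−k₁t) − e^(−k₂t))/(k₂−k₁).
e^(−k₁t) = e^(−1.81×1.16) = e^(−2.100) = 0.1225; e^(−k₂t) = e^(−0.06229) = 0.9396.
C_N = 1.81×0.867/(0.0537−1.81) × (0.1225−0.9396) = (-0.8935)×(-0.8171) = 0.7301 mol·L⁻¹.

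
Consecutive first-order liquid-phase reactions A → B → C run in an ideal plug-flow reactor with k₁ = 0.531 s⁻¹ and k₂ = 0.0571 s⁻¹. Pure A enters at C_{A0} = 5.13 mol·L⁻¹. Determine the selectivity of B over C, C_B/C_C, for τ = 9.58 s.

1.82

For first-order series with pure A initially, C_B(τ) = k₁C_{A0}/(k₂−k₁)·(e^(−k₁τ) − e^(−k₂τ)).
e^(−k₁τ) = e^(−0.531×9.58) = e^(−5.087) = 0.006177; e^(−k₂τ) = e^(−0.5470) = 0.5787.
C_B = 0.531×5.13/(0.0571−0.531) × (0.006177−0.5787) = (-5.748)×(-0.5725) = 3.291 mol·L⁻¹.
C_A = C_{A0}e^(−k₁τ) = 0.03169 mol·L⁻¹, so C_C = C_{A0}−C_A−C_B = 1.808 mol·L⁻¹; C_B/C_C = 1.82.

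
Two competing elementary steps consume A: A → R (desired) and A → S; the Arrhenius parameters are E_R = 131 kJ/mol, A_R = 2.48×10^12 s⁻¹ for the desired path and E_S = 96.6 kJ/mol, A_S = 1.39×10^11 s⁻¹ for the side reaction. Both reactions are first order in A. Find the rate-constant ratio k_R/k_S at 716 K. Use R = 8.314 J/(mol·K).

k_R/k_S = (A_R/A_S)·exp[−(E_R−E_S)/(RT)] = (A_R/A_S)·exp[(E_S−E_R)/(RT)].
(E_S−E_R)/(RT) = (96.6−131)×10³/(8.314×716) = -34400/5953 = -5.779.
k_R/k_S = (2.48×10^12/1.39×10^11)·exp(-5.779) = 17.84 × 0.003093 = 0.0552.
Since E_R > E_S, raising the temperature improves selectivity toward R.

0.0552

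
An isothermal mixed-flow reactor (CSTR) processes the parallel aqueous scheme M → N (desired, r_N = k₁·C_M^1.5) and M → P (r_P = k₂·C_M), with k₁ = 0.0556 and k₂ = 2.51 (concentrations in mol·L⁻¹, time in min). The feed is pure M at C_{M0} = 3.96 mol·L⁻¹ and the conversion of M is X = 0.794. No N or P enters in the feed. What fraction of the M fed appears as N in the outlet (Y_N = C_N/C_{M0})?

0.0156

Exit C_M = C_{M0}(1−X) = 3.96×0.206 = 0.8158 mol·L⁻¹.
Rates in a CSTR are evaluated at the outlet concentration: r_N = 0.0556×0.8158^1.5 = 0.04097, r_P = 2.51×0.8158 = 2.048.
Fraction of consumed M going to N: r_N/(r_N+r_P) = 0.01961.
C_N = 0.01961·C_{M0}·X = 0.01961×3.96×0.794 = 0.0617 mol·L⁻¹; Y_N = C_N/C_{M0} = 0.0156.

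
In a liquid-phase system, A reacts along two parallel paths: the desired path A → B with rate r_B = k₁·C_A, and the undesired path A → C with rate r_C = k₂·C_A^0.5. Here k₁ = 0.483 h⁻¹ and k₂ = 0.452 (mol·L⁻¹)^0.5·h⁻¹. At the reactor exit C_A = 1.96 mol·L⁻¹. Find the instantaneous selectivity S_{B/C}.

S_{B/C} = r_B/r_C = (k₁·C_A)/(k₂·C_A^0.5) = (k₁/k₂)·C_A^0.5.
= (0.483×1.960) / (0.452×1.960^0.5) = 0.9467/0.6328 = 1.50.
Since the desired path is higher order in A, keeping C_A high (PFR or concentrated feed) favours B.

1.50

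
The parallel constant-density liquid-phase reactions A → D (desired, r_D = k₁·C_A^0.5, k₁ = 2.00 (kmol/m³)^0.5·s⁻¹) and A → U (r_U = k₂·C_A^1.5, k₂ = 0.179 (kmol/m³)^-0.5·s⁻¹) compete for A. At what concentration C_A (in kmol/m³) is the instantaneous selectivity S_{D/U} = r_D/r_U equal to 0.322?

34.7 kmol/m³

S_{D/U} = (k₁/k₂)·C_A⁻¹ ⇒ C_A = (S·k₂/k₁)^(-1).
= (0.322×0.179/2.00)^(-1) = (0.02882)^(-1) = 34.7 kmol/m³.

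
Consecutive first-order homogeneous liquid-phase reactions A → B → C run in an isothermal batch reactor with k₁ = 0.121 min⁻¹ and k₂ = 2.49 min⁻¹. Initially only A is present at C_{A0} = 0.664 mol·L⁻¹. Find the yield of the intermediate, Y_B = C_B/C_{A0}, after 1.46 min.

0.0415

For first-order series with pure A initially, C_B(t) = k₁C_{A0}/(k₂−k₁)·(e^(−k₁t) − e^(−k₂t)).
e^(−k₁t) = e^(−0.121×1.46) = e^(−0.1767) = 0.8381; e^(−k₂t) = e^(−3.635) = 0.02637.
C_B = 0.121×0.664/(2.49−0.121) × (0.8381−0.02637) = 0.03391×0.8117 = 0.02753 mol·L⁻¹.
Y_B = C_B/C_{A0} = 0.02753/0.664 = 0.0415.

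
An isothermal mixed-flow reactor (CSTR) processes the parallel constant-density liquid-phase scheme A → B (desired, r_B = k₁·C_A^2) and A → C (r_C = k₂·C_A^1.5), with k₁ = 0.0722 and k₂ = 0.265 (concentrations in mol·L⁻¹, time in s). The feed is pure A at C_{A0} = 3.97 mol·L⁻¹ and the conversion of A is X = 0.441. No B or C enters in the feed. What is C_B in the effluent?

0.505 mol·L⁻¹

Exit C_A = C_{A0}(1−X) = 3.97×0.559 = 2.219 mol·L⁻¹.
In a CSTR the entire volume is at exit conditions, so r_B = 0.0722×2.219^2 = 0.3556 and r_C = 0.265×2.219^1.5 = 0.8761.
Fraction of consumed A going to B: r_B/(r_B+r_C) = 0.2887.
C_B = 0.2887·C_{A0}·X = 0.2887×3.97×0.441 = 0.505 mol·L⁻¹.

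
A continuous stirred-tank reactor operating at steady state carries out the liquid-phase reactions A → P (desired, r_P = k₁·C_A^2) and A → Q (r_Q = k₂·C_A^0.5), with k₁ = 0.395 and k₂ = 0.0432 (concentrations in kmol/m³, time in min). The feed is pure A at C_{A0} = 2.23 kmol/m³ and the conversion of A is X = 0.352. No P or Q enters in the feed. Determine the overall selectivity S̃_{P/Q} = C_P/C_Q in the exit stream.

Exit C_A = C_{A0}(1−X) = 2.23×0.648 = 1.445 kmol/m³.
Rates in a CSTR are evaluated at the outlet concentration: r_P = 0.395×1.445^2 = 0.8248, r_Q = 0.0432×1.445^0.5 = 0.05193.
Overall selectivity = C_P/C_Q = r_Pτ/(r_Qτ) = r_P/r_Q = 15.9.

15.9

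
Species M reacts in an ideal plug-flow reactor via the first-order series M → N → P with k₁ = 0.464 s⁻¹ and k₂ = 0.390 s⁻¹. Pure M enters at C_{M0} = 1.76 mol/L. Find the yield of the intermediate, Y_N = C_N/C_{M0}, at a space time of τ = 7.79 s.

The intermediate concentration in a first-order A→B→C sequence is C_N = k₁C_{M0}(e^(−k₁τ) − e^(−k₂τ))/(k₂−k₁).
e^(−k₁τ) = e^(−0.464×7.79) = e^(−3.615) = 0.02693; e^(−k₂τ) = e^(−3.038) = 0.04793.
C_N = 0.464×1.76/(0.390−0.464) × (0.02693−0.04793) = (-11.04)×(-0.02100) = 0.2317 mol/L.
Y_N = C_N/C_{M0} = 0.2317/1.76 = 0.132.

0.132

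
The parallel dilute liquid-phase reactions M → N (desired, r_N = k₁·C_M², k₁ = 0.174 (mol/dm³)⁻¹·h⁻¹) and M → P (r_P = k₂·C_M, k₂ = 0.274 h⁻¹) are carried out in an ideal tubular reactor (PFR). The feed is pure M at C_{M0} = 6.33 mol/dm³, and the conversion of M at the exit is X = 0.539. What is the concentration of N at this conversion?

2.52 mol/dm³

C_M = C_{M0}(1−X) = 2.918 mol/dm³.
Along a PFR/batch, dC_P/dC_M = −r_P/(r_N+r_P) = −k₂/(k₂+k₁·C_M).
Integrating from C_{M0} to C_M: C_P = (0.274/0.174)·ln[(0.274+0.174·6.33)/(0.274+0.174·2.92)] = 1.575·ln(1.375/0.7818) = 0.8897 mol/dm³.
Then C_N = (C_{M0}−C_M) − C_P = 3.412 − 0.8897 = 2.522 mol/dm³.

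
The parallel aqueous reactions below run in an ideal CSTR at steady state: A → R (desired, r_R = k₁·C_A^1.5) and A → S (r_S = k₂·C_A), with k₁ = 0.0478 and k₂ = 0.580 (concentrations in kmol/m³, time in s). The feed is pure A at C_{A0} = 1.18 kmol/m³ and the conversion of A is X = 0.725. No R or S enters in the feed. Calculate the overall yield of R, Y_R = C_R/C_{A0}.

Exit C_A = C_{A0}(1−X) = 1.18×0.275 = 0.3245 kmol/m³.
A CSTR operates uniformly at the exit composition, giving r_R = 0.008836 and r_S = 0.1882 (each k·C_A^n at C_A = 0.3245).
Fraction of consumed A going to R: r_R/(r_R+r_S) = 0.04484.
C_R = 0.04484·C_{A0}·X = 0.04484×1.18×0.725 = 0.0384 kmol/m³; Y_R = C_R/C_{A0} = 0.0325.

0.0325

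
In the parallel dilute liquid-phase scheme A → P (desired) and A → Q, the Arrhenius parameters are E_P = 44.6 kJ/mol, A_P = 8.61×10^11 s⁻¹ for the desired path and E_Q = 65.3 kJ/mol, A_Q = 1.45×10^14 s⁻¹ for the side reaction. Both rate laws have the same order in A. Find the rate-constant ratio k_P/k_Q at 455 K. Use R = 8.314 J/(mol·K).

1.41

k_P/k_Q = (A_P/A_Q)·exp[−(E_P−E_Q)/(RT)] = (A_P/A_Q)·exp[(E_Q−E_P)/(RT)].
(E_Q−E_P)/(RT) = (65.3−44.6)×10³/(8.314×455) = 20700/3783 = 5.472.
k_P/k_Q = (8.61×10^11/1.45×10^14)·exp(5.472) = 0.005938 × 237.9 = 1.41.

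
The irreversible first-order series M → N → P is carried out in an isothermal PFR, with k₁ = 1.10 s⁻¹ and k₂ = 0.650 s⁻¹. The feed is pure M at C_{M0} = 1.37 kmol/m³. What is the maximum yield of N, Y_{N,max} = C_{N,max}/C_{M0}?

0.468

For a first-order series the maximum intermediate yield is C_{N,max}/C_{M0} = (k₁/k₂)^[k₂/(k₂−k₁)].
= (1.10/0.650)^(0.650/(0.650−1.10)) = (1.692)^(-1.444) = 0.4677.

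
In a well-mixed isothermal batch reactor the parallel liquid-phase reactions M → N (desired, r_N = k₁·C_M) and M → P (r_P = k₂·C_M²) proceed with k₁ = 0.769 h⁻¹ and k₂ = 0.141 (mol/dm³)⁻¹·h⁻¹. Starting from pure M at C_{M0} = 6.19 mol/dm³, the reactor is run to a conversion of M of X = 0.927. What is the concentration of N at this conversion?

3.70 mol/dm³

C_M = C_{M0}(1−X) = 0.4519 mol/dm³.
Along a PFR/batch, dC_N/dC_M = −r_N/(r_N+r_P) = −k₁/(k₁+k₂·C_M).
Integrating from C_{M0} to C_M: C_N = (0.769/0.141)·ln[(0.769+0.141·6.19)/(0.769+0.141·0.452)] = 5.454·ln(1.642/0.8327) = 3.702 mol/dm³.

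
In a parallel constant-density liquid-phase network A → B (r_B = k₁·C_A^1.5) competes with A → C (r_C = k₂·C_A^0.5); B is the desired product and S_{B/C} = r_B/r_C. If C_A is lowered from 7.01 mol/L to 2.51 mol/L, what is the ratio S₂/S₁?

S_{B/C} = (k₁/k₂)·C_A, so S₂/S₁ = (C_{A,2}/C_{A,1}).
= 2.51/7.01 = 0.358.

0.358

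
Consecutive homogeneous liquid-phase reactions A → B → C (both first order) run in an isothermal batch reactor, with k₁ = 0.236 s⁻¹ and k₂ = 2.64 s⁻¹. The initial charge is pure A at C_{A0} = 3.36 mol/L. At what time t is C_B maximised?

The intermediate peaks when r₁ = r₂, i.e. k₁e^(−k₁t) = k₂e^(−k₂t), giving t_opt = ln(k₂/k₁)/(k₂−k₁).
= ln(2.64/0.236)/(2.64−0.236) = ln(11.19)/2.404 = 2.415/2.404 = 1.00 s.

1.00 s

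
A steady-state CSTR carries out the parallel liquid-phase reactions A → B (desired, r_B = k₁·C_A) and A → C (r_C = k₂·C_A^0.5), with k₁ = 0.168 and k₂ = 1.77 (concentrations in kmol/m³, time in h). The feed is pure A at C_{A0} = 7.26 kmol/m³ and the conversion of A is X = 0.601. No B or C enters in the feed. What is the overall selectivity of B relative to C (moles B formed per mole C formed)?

Exit C_A = C_{A0}(1−X) = 7.26×0.399 = 2.897 kmol/m³.
A CSTR operates uniformly at the exit composition, giving r_B = 0.4867 and r_C = 3.013 (each k·C_A^n at C_A = 2.897).
Overall selectivity = C_B/C_C = r_Bτ/(r_Cτ) = r_B/r_C = 0.162.

0.162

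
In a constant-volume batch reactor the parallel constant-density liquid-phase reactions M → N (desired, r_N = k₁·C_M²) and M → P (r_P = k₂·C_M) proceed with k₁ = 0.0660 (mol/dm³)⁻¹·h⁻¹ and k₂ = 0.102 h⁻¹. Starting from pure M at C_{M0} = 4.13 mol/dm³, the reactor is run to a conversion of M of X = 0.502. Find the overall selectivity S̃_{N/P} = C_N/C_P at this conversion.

C_M = C_{M0}(1−X) = 2.057 mol/dm³.
Along a PFR/batch, dC_P/dC_M = −r_P/(r_N+r_P) = −k₂/(k₂+k₁·C_M).
Integrating from C_{M0} to C_M: C_P = (0.102/0.0660)·ln[(0.102+0.0660·4.13)/(0.102+0.0660·2.06)] = 1.545·ln(0.3746/0.2377) = 0.7026 mol/dm³.
Then C_N = (C_{M0}−C_M) − C_P = 2.073 − 0.7026 = 1.371 mol/dm³.
S̃_{N/P} = C_N/C_P = 1.371/0.7026 = 1.95.

1.95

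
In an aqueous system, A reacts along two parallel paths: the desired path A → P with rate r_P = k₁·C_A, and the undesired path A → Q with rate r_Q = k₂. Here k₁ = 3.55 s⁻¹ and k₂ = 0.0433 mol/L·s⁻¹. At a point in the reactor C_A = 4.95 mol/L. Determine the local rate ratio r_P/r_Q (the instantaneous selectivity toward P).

S_{P/Q} = r_P/r_Q = (k₁·C_A)/(k₂) = (k₁/k₂)·C_A.
= (3.55×4.950) / (0.0433) = 17.57/0.04330 = 406.

406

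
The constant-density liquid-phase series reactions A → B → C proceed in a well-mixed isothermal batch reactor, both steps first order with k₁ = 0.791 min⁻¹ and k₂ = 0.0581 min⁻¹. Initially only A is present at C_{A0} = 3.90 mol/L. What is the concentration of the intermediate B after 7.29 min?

2.74 mol/L

The intermediate concentration in a first-order A→B→C sequence is C_B = k₁C_{A0}(e^(−k₁t) − e^(−k₂t))/(k₂−k₁).
e^(−k₁t) = e^(−0.791×7.29) = e^(−5.766) = 0.003131; e^(−k₂t) = e^(−0.4235) = 0.6547.
C_B = 0.791×3.90/(0.0581−0.791) × (0.003131−0.6547) = (-4.209)×(-0.6516) = 2.743 mol/L.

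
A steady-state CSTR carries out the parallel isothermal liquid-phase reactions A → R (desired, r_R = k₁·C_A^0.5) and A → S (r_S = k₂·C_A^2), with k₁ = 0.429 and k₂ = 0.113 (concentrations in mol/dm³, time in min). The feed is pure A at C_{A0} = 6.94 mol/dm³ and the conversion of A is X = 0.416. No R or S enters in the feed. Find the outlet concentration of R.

Exit C_A = C_{A0}(1−X) = 6.94×0.584 = 4.053 mol/dm³.
In a CSTR the entire volume is at exit conditions, so r_R = 0.429×4.053^0.5 = 0.8637 and r_S = 0.113×4.053^2 = 1.856.
Fraction of consumed A going to R: r_R/(r_R+r_S) = 0.3175.
C_R = 0.3175·C_{A0}·X = 0.3175×6.94×0.416 = 0.917 mol/dm³.

0.917 mol/dm³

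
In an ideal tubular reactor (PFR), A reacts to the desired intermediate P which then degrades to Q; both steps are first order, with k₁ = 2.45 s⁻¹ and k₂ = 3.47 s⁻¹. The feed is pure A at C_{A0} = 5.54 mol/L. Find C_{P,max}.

1.70 mol/L

At the optimum, C_{P,max}/C_{A0} = (k₁/k₂)^[k₂/(k₂−k₁)].
= (2.45/3.47)^(3.47/(3.47−2.45)) = (0.7061)^(3.402) = 0.3060.
C_{P,max} = 0.3060×5.54 = 1.70 mol/L.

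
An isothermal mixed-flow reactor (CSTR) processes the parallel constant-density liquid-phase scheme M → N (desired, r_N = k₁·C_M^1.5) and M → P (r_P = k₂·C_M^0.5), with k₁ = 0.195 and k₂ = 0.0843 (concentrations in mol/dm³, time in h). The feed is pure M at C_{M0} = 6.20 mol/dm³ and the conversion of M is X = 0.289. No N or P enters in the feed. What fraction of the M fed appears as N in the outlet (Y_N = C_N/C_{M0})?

0.263

Exit C_M = C_{M0}(1−X) = 6.20×0.711 = 4.408 mol/dm³.
Rates in a CSTR are evaluated at the outlet concentration: r_N = 0.195×4.408^1.5 = 1.805, r_P = 0.0843×4.408^0.5 = 0.1770.
Fraction of consumed M going to N: r_N/(r_N+r_P) = 0.9107.
C_N = 0.9107·C_{M0}·X = 0.9107×6.20×0.289 = 1.63 mol/dm³; Y_N = C_N/C_{M0} = 0.263.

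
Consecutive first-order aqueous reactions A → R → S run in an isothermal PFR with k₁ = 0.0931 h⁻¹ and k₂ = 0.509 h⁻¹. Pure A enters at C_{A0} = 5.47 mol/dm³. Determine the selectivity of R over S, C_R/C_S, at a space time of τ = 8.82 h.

For first-order series with pure A initially, C_R(τ) = k₁C_{A0}/(k₂−k₁)·(e^(−k₁τ) − e^(−k₂τ)).
e^(−k₁τ) = e^(−0.0931×8.82) = e^(−0.8211) = 0.4399; e^(−k₂τ) = e^(−4.489) = 0.01123.
C_R = 0.0931×5.47/(0.509−0.0931) × (0.4399−0.01123) = 1.224×0.4287 = 0.5249 mol/dm³.
C_A = C_{A0}e^(−k₁τ) = 2.406 mol/dm³, so C_S = C_{A0}−C_A−C_R = 2.539 mol/dm³; C_R/C_S = 0.207.

0.207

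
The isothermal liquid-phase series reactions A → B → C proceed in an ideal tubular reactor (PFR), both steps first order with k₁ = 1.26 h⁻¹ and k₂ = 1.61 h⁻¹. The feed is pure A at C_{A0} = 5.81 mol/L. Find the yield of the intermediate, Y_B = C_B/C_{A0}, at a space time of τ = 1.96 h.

Solving the coupled first-order balances gives C_B(τ) = [k₁/(k₂−k₁)]·C_{A0}·(e^(−k₁τ) − e^(−k₂τ)).
e^(−k₁τ) = e^(−1.26×1.96) = e^(−2.470) = 0.08462; e^(−k₂τ) = e^(−3.156) = 0.04261.
C_B = 1.26×5.81/(1.61−1.26) × (0.08462−0.04261) = 20.92×0.04201 = 0.8786 mol/L.
Y_B = C_B/C_{A0} = 0.8786/5.81 = 0.151.

0.151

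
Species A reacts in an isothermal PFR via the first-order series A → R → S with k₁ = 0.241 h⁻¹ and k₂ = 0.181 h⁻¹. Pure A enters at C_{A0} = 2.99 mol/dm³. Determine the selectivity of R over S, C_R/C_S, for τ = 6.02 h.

Solving the coupled first-order balances gives C_R(τ) = [k₁/(k₂−k₁)]·C_{A0}·(e^(−k₁τ) − e^(−k₂τ)).
e^(−k₁τ) = e^(−0.241×6.02) = e^(−1.451) = 0.2344; e^(−k₂τ) = e^(−1.090) = 0.3363.
C_R = 0.241×2.99/(0.181−0.241) × (0.2344−0.3363) = (-12.01)×(-0.1020) = 1.225 mol/dm³.
C_A = C_{A0}e^(−k₁τ) = 0.7008 mol/dm³, so C_S = C_{A0}−C_A−C_R = 1.065 mol/dm³; C_R/C_S = 1.15.

1.15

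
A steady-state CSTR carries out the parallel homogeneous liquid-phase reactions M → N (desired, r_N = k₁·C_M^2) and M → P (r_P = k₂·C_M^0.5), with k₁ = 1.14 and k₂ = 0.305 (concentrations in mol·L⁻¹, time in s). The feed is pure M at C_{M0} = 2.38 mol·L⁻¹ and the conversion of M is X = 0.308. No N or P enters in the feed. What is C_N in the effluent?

Exit C_M = C_{M0}(1−X) = 2.38×0.692 = 1.647 mol·L⁻¹.
A CSTR operates uniformly at the exit composition, giving r_N = 3.092 and r_P = 0.3914 (each k·C_M^n at C_M = 1.647).
Fraction of consumed M going to N: r_N/(r_N+r_P) = 0.8876.
C_N = 0.8876·C_{M0}·X = 0.8876×2.38×0.308 = 0.651 mol·L⁻¹.

0.651 mol·L⁻¹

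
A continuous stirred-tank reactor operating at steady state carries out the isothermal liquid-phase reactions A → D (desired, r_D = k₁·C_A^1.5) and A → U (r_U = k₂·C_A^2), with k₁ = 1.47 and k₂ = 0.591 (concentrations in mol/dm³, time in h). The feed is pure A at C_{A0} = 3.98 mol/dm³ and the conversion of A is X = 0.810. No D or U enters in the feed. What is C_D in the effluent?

Exit C_A = C_{A0}(1−X) = 3.98×0.190 = 0.7562 mol/dm³.
In a CSTR the entire volume is at exit conditions, so r_D = 1.47×0.7562^1.5 = 0.9667 and r_U = 0.591×0.7562^2 = 0.3380.
Fraction of consumed A going to D: r_D/(r_D+r_U) = 0.7410.
C_D = 0.7410·C_{A0}·X = 0.7410×3.98×0.810 = 2.39 mol/dm³.

2.39 mol/dm³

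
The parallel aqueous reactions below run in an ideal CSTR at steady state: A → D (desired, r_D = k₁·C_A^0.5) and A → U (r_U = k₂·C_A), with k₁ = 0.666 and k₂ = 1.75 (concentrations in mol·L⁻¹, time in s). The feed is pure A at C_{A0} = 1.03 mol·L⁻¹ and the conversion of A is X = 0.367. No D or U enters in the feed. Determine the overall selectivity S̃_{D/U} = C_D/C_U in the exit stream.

0.471

Exit C_A = C_{A0}(1−X) = 1.03×0.633 = 0.6520 mol·L⁻¹.
In a CSTR the entire volume is at exit conditions, so r_D = 0.666×0.6520^0.5 = 0.5378 and r_U = 1.75×0.6520 = 1.141.
Overall selectivity = C_D/C_U = r_Dτ/(r_Uτ) = r_D/r_U = 0.471.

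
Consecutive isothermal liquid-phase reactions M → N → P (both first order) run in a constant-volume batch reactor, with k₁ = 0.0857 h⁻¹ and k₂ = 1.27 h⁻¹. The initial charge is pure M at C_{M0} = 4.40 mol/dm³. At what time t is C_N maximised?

Setting dC_N/dt = 0 gives t_opt = ln(k₂/k₁)/(k₂−k₁).
= ln(1.27/0.0857)/(1.27−0.0857) = ln(14.82)/1.184 = 2.696/1.184 = 2.28 h.

2.28 h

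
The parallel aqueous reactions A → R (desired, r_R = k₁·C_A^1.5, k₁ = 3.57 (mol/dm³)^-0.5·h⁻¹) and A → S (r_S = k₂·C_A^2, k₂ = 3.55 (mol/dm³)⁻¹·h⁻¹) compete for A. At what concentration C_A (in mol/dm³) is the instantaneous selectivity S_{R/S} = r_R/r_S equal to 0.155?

42.1 mol/dm³

S_{R/S} = (k₁/k₂)·C_A^-0.5 ⇒ C_A = (S·k₂/k₁)^(-2).
= (0.155×3.55/3.57)^(-2) = (0.1541)^(-2) = 42.1 mol/dm³.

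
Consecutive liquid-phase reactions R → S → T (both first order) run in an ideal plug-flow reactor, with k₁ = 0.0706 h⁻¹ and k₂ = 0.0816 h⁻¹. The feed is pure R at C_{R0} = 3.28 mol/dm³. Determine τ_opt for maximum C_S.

13.2 h

The intermediate peaks when r₁ = r₂, i.e. k₁e^(−k₁τ) = k₂e^(−k₂τ), giving τ_opt = ln(k₂/k₁)/(k₂−k₁).
= ln(0.0816/0.0706)/(0.0816−0.0706) = ln(1.156)/0.01100 = 0.1448/0.01100 = 13.2 h.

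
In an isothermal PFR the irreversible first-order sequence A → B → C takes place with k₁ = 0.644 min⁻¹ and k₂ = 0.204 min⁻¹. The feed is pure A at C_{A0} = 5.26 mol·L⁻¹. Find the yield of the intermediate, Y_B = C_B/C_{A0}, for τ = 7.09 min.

0.329

For first-order series with pure A initially, C_B(τ) = k₁C_{A0}/(k₂−k₁)·(e^(−k₁τ) − e^(−k₂τ)).
e^(−k₁τ) = e^(−0.644×7.09) = e^(−4.566) = 0.01040; e^(−k₂τ) = e^(−1.446) = 0.2354.
C_B = 0.644×5.26/(0.204−0.644) × (0.01040−0.2354) = (-7.699)×(-0.2250) = 1.732 mol·L⁻¹.
Y_B = C_B/C_{A0} = 1.732/5.26 = 0.329.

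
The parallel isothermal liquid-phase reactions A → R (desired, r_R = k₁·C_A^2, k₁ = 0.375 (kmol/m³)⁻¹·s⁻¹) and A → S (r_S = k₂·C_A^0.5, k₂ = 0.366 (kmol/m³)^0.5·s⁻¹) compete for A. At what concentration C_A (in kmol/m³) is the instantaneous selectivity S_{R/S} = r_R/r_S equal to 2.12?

1.62 kmol/m³

S_{R/S} = (k₁/k₂)·C_A^1.5 ⇒ C_A = (S·k₂/k₁)^(1/1.5).
= (2.12×0.366/0.375)^(0.6667) = (2.069)^(0.6667) = 1.62 kmol/m³.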